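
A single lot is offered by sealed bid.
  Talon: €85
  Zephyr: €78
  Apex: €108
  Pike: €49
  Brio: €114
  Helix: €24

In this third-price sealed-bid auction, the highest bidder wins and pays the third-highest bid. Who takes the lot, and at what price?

Bids ranked: 114 (Brio) > 108 (Apex) > 85 (Talon) > 78 (Zephyr) > 49 (Pike) > 24 (Helix)
Brio wins; payment is bid #3 in the ranking = €85.

Brio pays €85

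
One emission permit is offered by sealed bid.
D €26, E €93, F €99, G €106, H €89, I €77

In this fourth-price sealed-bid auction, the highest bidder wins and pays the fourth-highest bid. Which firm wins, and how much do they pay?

G pays €89

Fourth-price sealed-bid auction: the highest bidder wins and pays the fourth-highest bid.
Bids in order: 106 (G) > 99 (F) > 93 (E) > 89 (H) > 77 (I) > 26 (D)
G wins; payment is bid #4 in the ranking = €89.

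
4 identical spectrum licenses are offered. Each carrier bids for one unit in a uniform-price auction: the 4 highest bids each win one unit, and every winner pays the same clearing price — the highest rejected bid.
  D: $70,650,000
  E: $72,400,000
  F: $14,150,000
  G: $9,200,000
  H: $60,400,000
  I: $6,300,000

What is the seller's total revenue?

Sorting: 72,400,000 (E), 70,650,000 (D), 60,400,000 (H), 14,150,000 (F), 9,200,000 (G), 6,300,000 (I)
The 4 highest are E, D, H, F.
First losing bid is G's $9,200,000, which sets the uniform price.
Total revenue = 4 × $9,200,000 = $36,800,000.

Total revenue: $36,800,000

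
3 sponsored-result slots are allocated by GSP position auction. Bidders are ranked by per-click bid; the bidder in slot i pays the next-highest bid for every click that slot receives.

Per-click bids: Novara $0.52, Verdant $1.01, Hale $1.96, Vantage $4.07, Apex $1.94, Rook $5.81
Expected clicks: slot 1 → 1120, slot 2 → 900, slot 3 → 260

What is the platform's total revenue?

Per-click bids in order: $5.81 (Rook) > $4.07 (Vantage) > $1.96 (Hale) > $1.94 (Apex) > …
Slot 1: Rook pays $4.07 × 1120 = $4558.40
Slot 2: Vantage pays $1.96 × 900 = $1764.00
Slot 3: Hale pays $1.94 × 260 = $504.40
Total = $6826.80

Total revenue: $6826.80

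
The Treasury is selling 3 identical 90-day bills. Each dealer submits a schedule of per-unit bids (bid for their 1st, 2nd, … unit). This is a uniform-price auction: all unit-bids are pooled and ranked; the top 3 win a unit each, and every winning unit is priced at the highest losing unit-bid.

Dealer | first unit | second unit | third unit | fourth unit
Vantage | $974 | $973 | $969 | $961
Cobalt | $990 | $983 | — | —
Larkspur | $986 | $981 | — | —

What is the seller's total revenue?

Total revenue: $2,943

Pooled unit-bids ranked (top 3): 990 (Cobalt-1), 986 (Larkspur-1), 983 (Cobalt-2)
Highest rejected unit-bid = $981.
Allocation: Cobalt 2, Larkspur 1. Every unit priced at $981.
Revenue = 3 × 981 = $2,943.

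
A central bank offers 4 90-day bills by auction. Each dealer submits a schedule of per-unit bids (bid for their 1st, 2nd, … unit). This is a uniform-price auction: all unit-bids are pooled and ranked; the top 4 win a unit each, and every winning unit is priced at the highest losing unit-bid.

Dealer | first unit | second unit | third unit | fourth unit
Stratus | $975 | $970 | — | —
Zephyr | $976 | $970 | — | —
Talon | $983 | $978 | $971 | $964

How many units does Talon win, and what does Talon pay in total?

All unit-bids, highest first — top 4: 983 (Talon-1), 978 (Talon-2), 976 (Zephyr-1), 975 (Stratus-1)
First bid not allocated: $971.
Talon wins 2 unit(s) at $971 each.

Talon: 2 units, pays $1,942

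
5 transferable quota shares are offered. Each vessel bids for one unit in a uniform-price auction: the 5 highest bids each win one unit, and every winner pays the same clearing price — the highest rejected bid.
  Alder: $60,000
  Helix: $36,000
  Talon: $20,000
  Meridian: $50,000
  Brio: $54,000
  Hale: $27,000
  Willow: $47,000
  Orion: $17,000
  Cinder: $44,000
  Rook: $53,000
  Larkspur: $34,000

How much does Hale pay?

Hale pays $0

Sorting: 60,000 (Alder), 54,000 (Brio), 53,000 (Rook), 50,000 (Meridian), 47,000 (Willow), 44,000 (Cinder), 36,000 (Helix), …
Top 5: Alder, Brio, Rook, Meridian, Willow.
Clearing price = highest rejected bid = $44,000.
Hale does not win → pays $0.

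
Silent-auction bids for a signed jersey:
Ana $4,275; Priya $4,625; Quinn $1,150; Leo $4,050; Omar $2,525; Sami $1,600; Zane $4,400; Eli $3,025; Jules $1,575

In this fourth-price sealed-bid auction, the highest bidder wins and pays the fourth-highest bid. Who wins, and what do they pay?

Priya pays $4,050

Bids in order: 4,625 (Priya) > 4,400 (Zane) > 4,275 (Ana) > 4,050 (Leo) > 3,025 (Eli) > 2,525 (Omar) > …
Priya wins; payment is bid #4 in the ranking = $4,050.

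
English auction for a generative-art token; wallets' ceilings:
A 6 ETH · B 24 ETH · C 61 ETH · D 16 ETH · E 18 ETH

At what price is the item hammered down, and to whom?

C wins at 24 ETH

Ascending (English) auction: the price rises until one bidder remains; the winner pays the price at which the last rival dropped out.
Limits ranked: 61 (C) > 24 (B) > 18 (E) > 16 (D) > 6 (A)
B is the last rival to drop out, at 24 ETH; C remains and wins at that price.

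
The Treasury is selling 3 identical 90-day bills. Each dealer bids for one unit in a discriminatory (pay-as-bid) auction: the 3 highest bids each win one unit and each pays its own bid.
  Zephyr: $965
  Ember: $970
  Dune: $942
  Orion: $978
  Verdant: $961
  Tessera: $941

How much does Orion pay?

Orion pays $978

Sorting: 978 (Orion), 970 (Ember), 965 (Zephyr), 961 (Verdant), 942 (Dune), …
Top 3: Orion, Ember, Zephyr.
Orion wins → own bid $978.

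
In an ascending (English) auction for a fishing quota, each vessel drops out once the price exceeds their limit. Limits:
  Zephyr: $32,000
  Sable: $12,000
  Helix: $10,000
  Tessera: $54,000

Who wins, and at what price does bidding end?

Ascending (English) auction: the price rises until one bidder remains; the winner pays the price at which the last rival dropped out.
Sorting limits: 54,000 (Tessera) > 32,000 (Zephyr) > 12,000 (Sable) > 10,000 (Helix)
Once the price passes $32,000, only Tessera is left; the hammer falls at Zephyr's limit of $32,000.

Tessera wins at $32,000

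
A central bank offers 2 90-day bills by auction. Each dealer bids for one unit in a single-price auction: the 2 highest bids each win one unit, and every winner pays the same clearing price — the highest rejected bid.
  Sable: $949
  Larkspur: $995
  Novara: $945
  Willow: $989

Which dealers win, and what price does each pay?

Ordering the bids: 995 (Larkspur), 989 (Willow), 949 (Sable), 945 (Novara)
Winners (2 units): Larkspur, Willow.
Clearing price = highest rejected bid = $949.

Larkspur, Willow; each pays $949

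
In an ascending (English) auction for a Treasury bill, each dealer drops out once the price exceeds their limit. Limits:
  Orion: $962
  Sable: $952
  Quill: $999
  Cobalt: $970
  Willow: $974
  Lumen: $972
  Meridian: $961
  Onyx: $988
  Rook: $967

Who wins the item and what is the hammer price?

Open ascending-bid auction: the price rises until one bidder remains; the winner pays the price at which the last rival dropped out.
Limits in order: 999 (Quill) > 988 (Onyx) > 974 (Willow) > 972 (Lumen) > 970 (Cobalt) > 967 (Rook) > …
Once the price passes $988, only Quill is left; the hammer falls at Onyx's limit of $988.

Quill wins at $988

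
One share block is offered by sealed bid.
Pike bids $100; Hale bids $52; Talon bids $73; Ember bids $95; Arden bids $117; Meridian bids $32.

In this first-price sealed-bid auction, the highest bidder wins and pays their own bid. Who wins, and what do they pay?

Bids ranked: 117 (Arden) > 100 (Pike) > 95 (Ember) > 73 (Talon) > 52 (Hale) > 32 (Meridian)
First-price: Arden pays what they bid, $117.

Arden pays $117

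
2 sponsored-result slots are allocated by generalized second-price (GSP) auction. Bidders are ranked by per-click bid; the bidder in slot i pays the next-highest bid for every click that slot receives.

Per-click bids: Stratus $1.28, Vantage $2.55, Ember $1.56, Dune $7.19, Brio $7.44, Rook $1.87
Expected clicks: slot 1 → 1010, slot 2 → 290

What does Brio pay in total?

Brio pays $7261.90

Ranked by bid: $7.44 (Brio) > $7.19 (Dune) > $2.55 (Vantage) > …
Brio holds slot 1 → pays next bid $7.19 × 1010 clicks = $7261.90.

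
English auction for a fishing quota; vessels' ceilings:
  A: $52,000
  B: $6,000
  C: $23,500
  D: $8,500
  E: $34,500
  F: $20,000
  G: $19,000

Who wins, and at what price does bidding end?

A wins at $34,500

Sorting limits: 52,000 (A) > 34,500 (E) > 23,500 (C) > 20,000 (F) > 19,000 (G) > 8,500 (D) > …
Once the price passes $34,500, only A is left; the hammer falls at E's limit of $34,500.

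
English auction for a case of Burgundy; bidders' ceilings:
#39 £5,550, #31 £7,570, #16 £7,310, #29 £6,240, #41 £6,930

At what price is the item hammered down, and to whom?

Limits ranked: 7,570 (#31) > 7,310 (#16) > 6,930 (#41) > 6,240 (#29) > 5,550 (#39)
#16 is the last rival to drop out, at £7,310; #31 remains and wins at that price.

#31 wins at £7,310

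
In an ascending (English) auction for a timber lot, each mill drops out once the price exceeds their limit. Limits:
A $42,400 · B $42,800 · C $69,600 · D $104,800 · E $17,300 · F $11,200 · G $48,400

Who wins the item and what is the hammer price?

D wins at $69,600

Rule: the price rises until one bidder remains; the winner pays the price at which the last rival dropped out.
Limits ranked: 104,800 (D) > 69,600 (C) > 48,400 (G) > 42,800 (B) > 42,400 (A) > 17,300 (E) > …
C is the last rival to drop out, at $69,600; D remains and wins at that price.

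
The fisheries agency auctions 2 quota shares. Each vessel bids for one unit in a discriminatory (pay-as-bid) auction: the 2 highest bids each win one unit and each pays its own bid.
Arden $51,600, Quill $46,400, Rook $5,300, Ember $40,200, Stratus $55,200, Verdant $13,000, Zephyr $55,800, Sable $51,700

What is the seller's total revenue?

Ordering the bids: 55,800 (Zephyr), 55,200 (Stratus), 51,700 (Sable), 51,600 (Arden), …
The 2 highest are Zephyr, Stratus.
Total revenue = 55,800 + 55,200 = $111,000.

Total revenue: $111,000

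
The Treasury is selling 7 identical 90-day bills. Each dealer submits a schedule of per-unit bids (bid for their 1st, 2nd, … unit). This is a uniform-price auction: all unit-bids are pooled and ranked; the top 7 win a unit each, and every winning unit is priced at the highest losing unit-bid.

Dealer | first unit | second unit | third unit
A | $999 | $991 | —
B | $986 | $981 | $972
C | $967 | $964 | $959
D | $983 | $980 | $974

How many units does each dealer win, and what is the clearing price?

A 2, B 2, D 3; clearing price $972

Pooled unit-bids ranked (top 7): 999 (A-1), 991 (A-2), 986 (B-1), 983 (D-1), 981 (B-2), 980 (D-2), 974 (D-3)
First bid not allocated: $972.
Allocation: A 2, B 2, D 3.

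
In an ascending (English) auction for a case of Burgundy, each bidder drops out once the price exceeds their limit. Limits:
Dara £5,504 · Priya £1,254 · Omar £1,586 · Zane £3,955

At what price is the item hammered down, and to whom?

Dara wins at £3,955

Limits in order: 5,504 (Dara) > 3,955 (Zane) > 1,586 (Omar) > 1,254 (Priya)
Bidding ends when Zane exits at £3,955; Dara takes it.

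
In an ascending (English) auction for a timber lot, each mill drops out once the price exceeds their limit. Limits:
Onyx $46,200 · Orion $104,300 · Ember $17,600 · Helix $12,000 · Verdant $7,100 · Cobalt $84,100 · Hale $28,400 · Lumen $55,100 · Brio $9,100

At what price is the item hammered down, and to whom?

Orion wins at $84,100

Limits in order: 104,300 (Orion) > 84,100 (Cobalt) > 55,100 (Lumen) > 46,200 (Onyx) > 28,400 (Hale) > 17,600 (Ember) > …
Once the price passes $84,100, only Orion is left; the hammer falls at Cobalt's limit of $84,100.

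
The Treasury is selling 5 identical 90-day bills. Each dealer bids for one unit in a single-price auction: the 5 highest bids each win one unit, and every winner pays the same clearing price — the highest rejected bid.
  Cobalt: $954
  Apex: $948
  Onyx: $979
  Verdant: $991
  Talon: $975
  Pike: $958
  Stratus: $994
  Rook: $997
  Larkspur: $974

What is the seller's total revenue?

Sorting: 997 (Rook), 994 (Stratus), 991 (Verdant), 979 (Onyx), 975 (Talon), 974 (Larkspur), 958 (Pike), …
Top 5: Rook, Stratus, Verdant, Onyx, Talon.
First losing bid is Larkspur's $974, which sets the uniform price.
Total revenue = 5 × $974 = $4,870.

Total revenue: $4,870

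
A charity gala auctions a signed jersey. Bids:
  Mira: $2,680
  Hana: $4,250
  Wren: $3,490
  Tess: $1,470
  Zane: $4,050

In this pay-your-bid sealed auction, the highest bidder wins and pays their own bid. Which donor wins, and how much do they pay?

Hana pays $4,250

Bids ranked: 4,250 (Hana) > 4,050 (Zane) > 3,490 (Wren) > 2,680 (Mira) > 1,470 (Tess)
Hana is highest → pays own bid, $4,250.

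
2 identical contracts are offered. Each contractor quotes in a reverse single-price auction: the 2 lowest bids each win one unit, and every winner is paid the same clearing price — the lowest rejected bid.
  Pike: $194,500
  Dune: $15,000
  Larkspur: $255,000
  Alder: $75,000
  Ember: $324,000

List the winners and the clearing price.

Dune, Alder; each is paid $194,500

Ordering the bids: 15,000 (Dune), 75,000 (Alder), 194,500 (Pike), 255,000 (Larkspur), …
The 2 lowest are Dune, Alder.
Clearing price = lowest rejected bid = $194,500.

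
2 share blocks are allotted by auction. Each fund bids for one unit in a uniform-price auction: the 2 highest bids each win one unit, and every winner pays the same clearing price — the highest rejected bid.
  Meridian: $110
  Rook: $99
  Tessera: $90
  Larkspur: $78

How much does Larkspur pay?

Larkspur pays $0

Bids ranked high→low: 110 (Meridian), 99 (Rook), 90 (Tessera), 78 (Larkspur)
Top 2: Meridian, Rook.
Clearing price = highest rejected bid = $90.
Larkspur does not win → pays $0.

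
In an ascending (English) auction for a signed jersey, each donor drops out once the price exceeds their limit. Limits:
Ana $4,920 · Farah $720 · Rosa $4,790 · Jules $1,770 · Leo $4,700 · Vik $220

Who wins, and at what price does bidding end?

Ana wins at $4,790

Limits ranked: 4,920 (Ana) > 4,790 (Rosa) > 4,700 (Leo) > 1,770 (Jules) > 720 (Farah) > 220 (Vik)
Bidding ends when Rosa exits at $4,790; Ana takes it.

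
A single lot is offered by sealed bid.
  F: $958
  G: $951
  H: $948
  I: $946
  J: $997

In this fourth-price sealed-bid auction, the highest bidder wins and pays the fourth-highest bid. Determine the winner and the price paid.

J pays $948

Sorting bids: 997 (J) > 958 (F) > 951 (G) > 948 (H) > 946 (I)
J is highest; pays the fourth-highest bid, $948.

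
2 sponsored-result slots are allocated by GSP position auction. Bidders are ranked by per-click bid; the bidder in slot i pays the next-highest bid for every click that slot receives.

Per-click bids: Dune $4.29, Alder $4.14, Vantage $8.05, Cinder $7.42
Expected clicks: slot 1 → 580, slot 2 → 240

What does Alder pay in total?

Sorting advertisers: $8.05 (Vantage) > $7.42 (Cinder) > $4.29 (Dune) > …
Alder ranks below slot 2 → no slot, pays nothing.

Alder pays $0.00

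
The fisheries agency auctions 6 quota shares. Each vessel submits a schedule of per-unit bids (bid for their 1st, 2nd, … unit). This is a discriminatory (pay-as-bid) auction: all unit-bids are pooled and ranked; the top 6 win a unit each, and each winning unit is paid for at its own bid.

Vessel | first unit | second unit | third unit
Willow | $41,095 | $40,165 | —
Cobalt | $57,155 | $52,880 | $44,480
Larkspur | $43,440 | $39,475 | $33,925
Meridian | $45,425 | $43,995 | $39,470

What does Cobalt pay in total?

Cobalt pays $154,515

Merging the schedules and taking the best 6: 57,155 (Cobalt-1), 52,880 (Cobalt-2), 45,425 (Meridian-1), 44,480 (Cobalt-3), 43,995 (Meridian-2), 43,440 (Larkspur-1)
Next rejected bid: $41,095 (not a price — pay-as-bid).
Cobalt's winning unit-bids: 57,155 + 52,880 + 44,480 = $154,515.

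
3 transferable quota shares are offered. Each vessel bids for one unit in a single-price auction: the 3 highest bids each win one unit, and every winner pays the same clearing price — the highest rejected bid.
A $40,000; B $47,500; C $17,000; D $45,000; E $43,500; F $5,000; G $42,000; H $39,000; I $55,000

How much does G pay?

G pays $0

Ordering the bids: 55,000 (I), 47,500 (B), 45,000 (D), 43,500 (E), 42,000 (G), …
Top 3: I, B, D.
Clearing price = highest rejected bid = $43,500.
G does not win → pays $0.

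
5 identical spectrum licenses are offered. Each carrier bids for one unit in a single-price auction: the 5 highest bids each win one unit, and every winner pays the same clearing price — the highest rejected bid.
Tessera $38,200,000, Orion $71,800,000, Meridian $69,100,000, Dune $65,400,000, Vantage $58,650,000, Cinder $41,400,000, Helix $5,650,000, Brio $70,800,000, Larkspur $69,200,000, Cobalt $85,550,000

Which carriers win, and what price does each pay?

Cobalt, Orion, Brio, Larkspur, Meridian; each pays $65,400,000

Bids ranked high→low: 85,550,000 (Cobalt), 71,800,000 (Orion), 70,800,000 (Brio), 69,200,000 (Larkspur), 69,100,000 (Meridian), 65,400,000 (Dune), 58,650,000 (Vantage), …
Winners (5 units): Cobalt, Orion, Brio, Larkspur, Meridian.
Clearing price = highest rejected bid = $65,400,000.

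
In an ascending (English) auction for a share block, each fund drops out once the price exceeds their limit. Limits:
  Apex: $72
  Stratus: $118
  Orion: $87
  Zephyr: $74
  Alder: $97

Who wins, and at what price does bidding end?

Stratus wins at $97

Limits ranked: 118 (Stratus) > 97 (Alder) > 87 (Orion) > 74 (Zephyr) > 72 (Apex)
Once the price passes $97, only Stratus is left; the hammer falls at Alder's limit of $97.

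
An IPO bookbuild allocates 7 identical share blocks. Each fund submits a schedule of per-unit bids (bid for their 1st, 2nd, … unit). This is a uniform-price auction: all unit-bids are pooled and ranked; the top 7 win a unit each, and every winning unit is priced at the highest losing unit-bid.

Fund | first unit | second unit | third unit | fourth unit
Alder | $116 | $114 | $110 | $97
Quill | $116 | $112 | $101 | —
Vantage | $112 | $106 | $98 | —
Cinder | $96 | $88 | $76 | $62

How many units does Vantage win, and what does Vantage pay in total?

All unit-bids, highest first — top 7: 116 (Alder-1), 116 (Quill-1), 114 (Alder-2), 112 (Quill-2), 112 (Vantage-1), 110 (Alder-3), 106 (Vantage-2)
Highest rejected unit-bid = $101.
Vantage wins 2 unit(s) at $101 each.

Vantage: 2 units, pays $202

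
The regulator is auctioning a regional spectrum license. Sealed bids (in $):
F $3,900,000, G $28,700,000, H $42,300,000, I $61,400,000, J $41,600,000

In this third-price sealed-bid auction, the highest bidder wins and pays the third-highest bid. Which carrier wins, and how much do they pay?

Third-price sealed-bid auction: the highest bidder wins and pays the third-highest bid.
Sorting bids: 61,400,000 (I) > 42,300,000 (H) > 41,600,000 (J) > 28,700,000 (G) > 3,900,000 (F)
I is highest; pays the third-highest bid, $41,600,000.

I pays $41,600,000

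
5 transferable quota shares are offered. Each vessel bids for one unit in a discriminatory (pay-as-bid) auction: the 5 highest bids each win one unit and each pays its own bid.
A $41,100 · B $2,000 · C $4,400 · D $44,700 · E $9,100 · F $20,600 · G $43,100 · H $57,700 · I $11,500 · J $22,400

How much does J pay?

J pays $22,400

Ordering the bids: 57,700 (H), 44,700 (D), 43,100 (G), 41,100 (A), 22,400 (J), 20,600 (F), 11,500 (I), …
Top 5: H, D, G, A, J.
J wins → own bid $22,400.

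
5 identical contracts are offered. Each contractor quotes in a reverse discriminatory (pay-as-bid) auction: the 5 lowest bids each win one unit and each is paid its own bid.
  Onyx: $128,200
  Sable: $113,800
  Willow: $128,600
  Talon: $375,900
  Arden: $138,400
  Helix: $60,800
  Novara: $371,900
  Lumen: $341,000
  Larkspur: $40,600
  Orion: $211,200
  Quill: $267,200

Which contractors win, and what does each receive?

Larkspur $40,600, Helix $60,800, Sable $113,800, Onyx $128,200, Willow $128,600

Sorting: 40,600 (Larkspur), 60,800 (Helix), 113,800 (Sable), 128,200 (Onyx), 128,600 (Willow), 138,400 (Arden), 211,200 (Orion), …
The 5 lowest are Larkspur, Helix, Sable, Onyx, Willow.
Each winner is paid its own bid: Larkspur $40,600, Helix $60,800, Sable $113,800, Onyx $128,200, Willow $128,600.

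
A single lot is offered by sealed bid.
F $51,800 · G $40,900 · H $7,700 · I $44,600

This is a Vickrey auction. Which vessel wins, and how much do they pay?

F pays $44,600

Rule: the highest bidder wins and pays the second-highest bid.
Bids ranked: 51,800 (F) > 44,600 (I) > 40,900 (G) > 7,700 (H)
Second-price: F pays I's bid of $44,600.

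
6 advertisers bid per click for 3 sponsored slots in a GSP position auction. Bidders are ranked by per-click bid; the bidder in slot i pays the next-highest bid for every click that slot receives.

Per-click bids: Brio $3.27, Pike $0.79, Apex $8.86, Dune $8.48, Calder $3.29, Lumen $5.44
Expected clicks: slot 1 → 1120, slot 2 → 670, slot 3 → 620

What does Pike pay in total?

Per-click bids in order: $8.86 (Apex) > $8.48 (Dune) > $5.44 (Lumen) > $3.29 (Calder) > …
Pike ranks below slot 3 → no slot, pays nothing.

Pike pays $0.00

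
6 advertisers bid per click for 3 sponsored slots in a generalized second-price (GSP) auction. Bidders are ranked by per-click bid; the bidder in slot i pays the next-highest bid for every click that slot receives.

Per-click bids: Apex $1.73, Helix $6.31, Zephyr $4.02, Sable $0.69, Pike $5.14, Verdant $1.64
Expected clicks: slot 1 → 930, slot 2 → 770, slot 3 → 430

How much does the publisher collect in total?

Sorting advertisers: $6.31 (Helix) > $5.14 (Pike) > $4.02 (Zephyr) > $1.73 (Apex) > …
Slot 1: Helix pays $5.14 × 930 = $4780.20
Slot 2: Pike pays $4.02 × 770 = $3095.40
Slot 3: Zephyr pays $1.73 × 430 = $743.90
Total = $8619.50

Total revenue: $8619.50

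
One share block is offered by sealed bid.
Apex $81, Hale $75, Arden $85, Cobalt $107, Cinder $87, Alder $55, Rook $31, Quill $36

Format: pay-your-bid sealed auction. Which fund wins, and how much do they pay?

Cobalt pays $107

Bids ranked: 107 (Cobalt) > 87 (Cinder) > 85 (Arden) > 81 (Apex) > 75 (Hale) > 55 (Alder) > …
Cobalt is highest → pays own bid, $107.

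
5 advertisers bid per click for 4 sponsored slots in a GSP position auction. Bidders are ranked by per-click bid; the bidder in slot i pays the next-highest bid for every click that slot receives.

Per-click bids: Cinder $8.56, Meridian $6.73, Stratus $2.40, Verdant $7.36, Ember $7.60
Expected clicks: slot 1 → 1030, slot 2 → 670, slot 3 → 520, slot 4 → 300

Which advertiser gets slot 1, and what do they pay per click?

Cinder; $7.60 per click

Sorting advertisers: $8.56 (Cinder) > $7.60 (Ember) > $7.36 (Verdant) > $6.73 (Meridian) > $2.40 (Stratus)
Slot 1 goes to the first-ranked bidder, Cinder, who pays the next bid down: $7.60/click.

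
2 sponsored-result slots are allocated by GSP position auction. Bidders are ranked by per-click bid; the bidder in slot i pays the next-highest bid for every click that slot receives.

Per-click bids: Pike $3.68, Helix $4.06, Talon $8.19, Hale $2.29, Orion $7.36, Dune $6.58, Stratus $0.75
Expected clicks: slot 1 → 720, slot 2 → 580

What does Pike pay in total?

Per-click bids in order: $8.19 (Talon) > $7.36 (Orion) > $6.58 (Dune) > …
Pike ranks below slot 2 → no slot, pays nothing.

Pike pays $0.00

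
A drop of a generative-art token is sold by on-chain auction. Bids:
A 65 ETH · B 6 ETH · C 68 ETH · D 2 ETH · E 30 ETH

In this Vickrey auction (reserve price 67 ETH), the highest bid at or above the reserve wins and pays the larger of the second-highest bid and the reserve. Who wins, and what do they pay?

C pays 67 ETH

Bids in order: 68 (C) > 65 (A) > 30 (E) > 6 (B) > 2 (D)
C has the top bid at or above the reserve (68 ETH).
Second-highest bid 65 ETH is below the reserve 67 ETH, so the reserve binds → payment 67 ETH.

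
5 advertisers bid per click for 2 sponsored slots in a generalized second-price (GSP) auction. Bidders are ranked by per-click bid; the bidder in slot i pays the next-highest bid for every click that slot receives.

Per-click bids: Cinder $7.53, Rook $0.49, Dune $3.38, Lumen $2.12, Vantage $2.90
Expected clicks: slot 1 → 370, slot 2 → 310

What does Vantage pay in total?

Vantage pays $0.00

Ranked by bid: $7.53 (Cinder) > $3.38 (Dune) > $2.90 (Vantage) > …
Vantage ranks below slot 2 → no slot, pays nothing.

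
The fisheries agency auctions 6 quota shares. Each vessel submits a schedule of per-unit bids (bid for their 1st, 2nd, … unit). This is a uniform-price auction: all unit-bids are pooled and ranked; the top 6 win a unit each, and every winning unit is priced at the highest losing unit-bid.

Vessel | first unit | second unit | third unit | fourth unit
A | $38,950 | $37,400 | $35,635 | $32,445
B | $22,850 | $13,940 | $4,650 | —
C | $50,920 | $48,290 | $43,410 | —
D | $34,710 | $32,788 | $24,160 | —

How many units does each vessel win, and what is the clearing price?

A 3, C 3; clearing price $34,710

All unit-bids, highest first — top 6: 50,920 (C-1), 48,290 (C-2), 43,410 (C-3), 38,950 (A-1), 37,400 (A-2), 35,635 (A-3)
Highest rejected unit-bid = $34,710.
Allocation: A 3, C 3.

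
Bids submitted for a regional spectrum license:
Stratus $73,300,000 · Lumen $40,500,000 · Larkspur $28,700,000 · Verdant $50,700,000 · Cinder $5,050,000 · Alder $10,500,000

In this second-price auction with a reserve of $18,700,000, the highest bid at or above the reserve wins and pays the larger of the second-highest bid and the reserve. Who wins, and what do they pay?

Bids ranked: 73,300,000 (Stratus) > 50,700,000 (Verdant) > 40,500,000 (Lumen) > 28,700,000 (Larkspur) > 10,500,000 (Alder) > 5,050,000 (Cinder)
Highest eligible bid: Stratus at $73,300,000.
Second-highest bid $50,700,000 exceeds the reserve $18,700,000 → payment $50,700,000.

Stratus pays $50,700,000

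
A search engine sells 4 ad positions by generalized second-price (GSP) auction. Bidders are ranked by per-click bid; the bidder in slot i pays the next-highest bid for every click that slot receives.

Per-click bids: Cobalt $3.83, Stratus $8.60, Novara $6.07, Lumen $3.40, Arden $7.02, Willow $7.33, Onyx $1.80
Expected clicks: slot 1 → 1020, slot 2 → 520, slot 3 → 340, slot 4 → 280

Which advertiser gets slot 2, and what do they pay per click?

Willow; $7.02 per click

Sorting advertisers: $8.60 (Stratus) > $7.33 (Willow) > $7.02 (Arden) > $6.07 (Novara) > $3.83 (Cobalt) > …
Slot 2 goes to the second-ranked bidder, Willow, who pays the next bid down: $7.02/click.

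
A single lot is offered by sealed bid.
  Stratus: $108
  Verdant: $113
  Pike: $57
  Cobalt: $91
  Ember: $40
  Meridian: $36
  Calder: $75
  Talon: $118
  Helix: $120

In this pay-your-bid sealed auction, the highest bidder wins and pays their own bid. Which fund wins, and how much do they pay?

Bids in order: 120 (Helix) > 118 (Talon) > 113 (Verdant) > 108 (Stratus) > 91 (Cobalt) > 75 (Calder) > …
Helix is highest → pays own bid, $120.

Helix pays $120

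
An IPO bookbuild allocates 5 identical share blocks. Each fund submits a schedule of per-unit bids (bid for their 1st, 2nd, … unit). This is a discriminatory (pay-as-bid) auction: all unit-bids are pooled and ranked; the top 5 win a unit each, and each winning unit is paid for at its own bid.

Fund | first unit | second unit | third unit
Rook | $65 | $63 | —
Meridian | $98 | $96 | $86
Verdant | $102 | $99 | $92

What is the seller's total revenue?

Total revenue: $487

All unit-bids, highest first — top 5: 102 (Verdant-1), 99 (Verdant-2), 98 (Meridian-1), 96 (Meridian-2), 92 (Verdant-3)
Next rejected bid: $86 (not a price — pay-as-bid).
Each winning unit pays its own bid.
Revenue = 102 + 99 + 98 + 96 + 92 = $487.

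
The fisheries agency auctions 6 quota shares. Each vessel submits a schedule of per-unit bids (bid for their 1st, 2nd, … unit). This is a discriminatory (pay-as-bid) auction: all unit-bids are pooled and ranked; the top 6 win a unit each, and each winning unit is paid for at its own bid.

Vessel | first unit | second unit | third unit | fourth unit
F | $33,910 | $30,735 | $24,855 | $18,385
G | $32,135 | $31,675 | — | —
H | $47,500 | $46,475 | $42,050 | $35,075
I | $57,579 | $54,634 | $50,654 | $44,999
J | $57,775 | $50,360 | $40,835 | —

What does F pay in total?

F pays $0

Pooled unit-bids ranked (top 6): 57,775 (J-1), 57,579 (I-1), 54,634 (I-2), 50,654 (I-3), 50,360 (J-2), 47,500 (H-1)
Next rejected bid: $46,475 (not a price — pay-as-bid).
F wins no units.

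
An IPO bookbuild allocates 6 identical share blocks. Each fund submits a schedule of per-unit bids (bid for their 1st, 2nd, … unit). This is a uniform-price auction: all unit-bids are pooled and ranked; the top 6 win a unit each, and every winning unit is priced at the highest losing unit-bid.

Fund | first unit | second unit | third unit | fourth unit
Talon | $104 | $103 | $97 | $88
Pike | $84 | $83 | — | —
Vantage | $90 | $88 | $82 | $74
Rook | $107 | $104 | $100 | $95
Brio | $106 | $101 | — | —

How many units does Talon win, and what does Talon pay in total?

Merging the schedules and taking the best 6: 107 (Rook-1), 106 (Brio-1), 104 (Talon-1), 104 (Rook-2), 103 (Talon-2), 101 (Brio-2)
The (k+1)-th unit-bid is $100.
Talon wins 2 unit(s) at $100 each.

Talon: 2 units, pays $200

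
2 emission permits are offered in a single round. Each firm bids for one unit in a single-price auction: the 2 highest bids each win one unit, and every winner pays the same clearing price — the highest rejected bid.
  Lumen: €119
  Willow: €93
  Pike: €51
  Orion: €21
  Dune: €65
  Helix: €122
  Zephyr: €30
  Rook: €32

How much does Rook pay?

Rook pays €0

Sorting: 122 (Helix), 119 (Lumen), 93 (Willow), 65 (Dune), …
The 2 highest are Helix, Lumen.
Clearing price = highest rejected bid = €93.
Rook does not win → pays €0.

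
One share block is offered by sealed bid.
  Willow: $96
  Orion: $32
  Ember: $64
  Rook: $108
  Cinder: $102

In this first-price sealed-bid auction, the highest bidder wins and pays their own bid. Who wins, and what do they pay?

Rook pays $108

Rule: the highest bidder wins and pays their own bid.
Bids in order: 108 (Rook) > 102 (Cinder) > 96 (Willow) > 64 (Ember) > 32 (Orion)
Rook is highest → pays own bid, $108.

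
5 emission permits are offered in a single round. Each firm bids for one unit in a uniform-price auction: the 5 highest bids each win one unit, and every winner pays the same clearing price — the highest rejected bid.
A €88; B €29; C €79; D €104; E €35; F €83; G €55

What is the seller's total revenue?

Ordering the bids: 104 (D), 88 (A), 83 (F), 79 (C), 55 (G), 35 (E), 29 (B)
The 5 highest are D, A, F, C, G.
Clearing price = highest rejected bid = €35.
Total revenue = 5 × €35 = €175.

Total revenue: €175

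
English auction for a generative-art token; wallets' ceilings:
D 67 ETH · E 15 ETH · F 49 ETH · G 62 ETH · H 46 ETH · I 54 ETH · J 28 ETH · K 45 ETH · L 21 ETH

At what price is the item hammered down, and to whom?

D wins at 62 ETH

Sorting limits: 67 (D) > 62 (G) > 54 (I) > 49 (F) > 46 (H) > 45 (K) > …
Once the price passes 62 ETH, only D is left; the hammer falls at G's limit of 62 ETH.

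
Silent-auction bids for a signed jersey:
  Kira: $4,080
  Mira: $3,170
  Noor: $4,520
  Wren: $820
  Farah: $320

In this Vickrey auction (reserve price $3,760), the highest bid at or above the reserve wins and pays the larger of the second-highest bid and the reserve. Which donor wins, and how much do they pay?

Noor pays $4,080

Bids in order: 4,520 (Noor) > 4,080 (Kira) > 3,170 (Mira) > 820 (Wren) > 320 (Farah)
Highest eligible bid: Noor at $4,520.
Second-highest bid $4,080 exceeds the reserve $3,760 → payment $4,080.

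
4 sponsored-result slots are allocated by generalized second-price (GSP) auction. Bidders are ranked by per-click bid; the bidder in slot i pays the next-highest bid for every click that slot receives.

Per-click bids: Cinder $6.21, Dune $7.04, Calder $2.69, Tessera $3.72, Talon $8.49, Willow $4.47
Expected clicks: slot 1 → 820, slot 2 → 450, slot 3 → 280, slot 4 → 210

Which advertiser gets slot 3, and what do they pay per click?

Cinder; $4.47 per click

Per-click bids in order: $8.49 (Talon) > $7.04 (Dune) > $6.21 (Cinder) > $4.47 (Willow) > $3.72 (Tessera) > …
Slot 3 goes to the third-ranked bidder, Cinder, who pays the next bid down: $4.47/click.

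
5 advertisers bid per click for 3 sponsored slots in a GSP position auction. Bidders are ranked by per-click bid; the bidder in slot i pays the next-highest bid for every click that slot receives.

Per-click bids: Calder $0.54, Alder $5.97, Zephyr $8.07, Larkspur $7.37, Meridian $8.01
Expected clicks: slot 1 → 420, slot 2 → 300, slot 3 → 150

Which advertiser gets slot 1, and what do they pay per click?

Zephyr; $8.01 per click

Ranked by bid: $8.07 (Zephyr) > $8.01 (Meridian) > $7.37 (Larkspur) > $5.97 (Alder) > …
Slot 1 goes to the first-ranked bidder, Zephyr, who pays the next bid down: $8.01/click.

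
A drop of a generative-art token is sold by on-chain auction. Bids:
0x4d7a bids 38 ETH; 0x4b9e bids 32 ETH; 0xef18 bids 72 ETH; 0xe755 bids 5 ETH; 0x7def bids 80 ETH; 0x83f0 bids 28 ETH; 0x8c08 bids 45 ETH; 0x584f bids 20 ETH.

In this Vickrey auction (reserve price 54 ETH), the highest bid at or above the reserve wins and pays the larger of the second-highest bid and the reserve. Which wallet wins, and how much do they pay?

0x7def pays 72 ETH

Bids in order: 80 (0x7def) > 72 (0xef18) > 45 (0x8c08) > 38 (0x4d7a) > 32 (0x4b9e) > 28 (0x83f0) > …
Highest eligible bid: 0x7def at 80 ETH.
max(second-highest 72 ETH, reserve 54 ETH) = 72 ETH; the reserve does not bind.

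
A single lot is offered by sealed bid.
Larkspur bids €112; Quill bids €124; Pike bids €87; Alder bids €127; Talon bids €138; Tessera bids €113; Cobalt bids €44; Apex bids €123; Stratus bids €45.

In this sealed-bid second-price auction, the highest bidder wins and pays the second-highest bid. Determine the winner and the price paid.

Rule: the highest bidder wins and pays the second-highest bid.
Bids in order: 138 (Talon) > 127 (Alder) > 124 (Quill) > 123 (Apex) > 113 (Tessera) > 112 (Larkspur) > …
Talon is highest; pays the second-highest bid, €127.

Talon pays €127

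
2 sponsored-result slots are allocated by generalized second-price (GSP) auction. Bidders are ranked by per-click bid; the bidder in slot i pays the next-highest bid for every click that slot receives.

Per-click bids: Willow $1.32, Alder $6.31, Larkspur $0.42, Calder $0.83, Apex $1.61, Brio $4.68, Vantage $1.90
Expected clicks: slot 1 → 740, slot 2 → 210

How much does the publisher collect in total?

Total revenue: $3862.20

Ranked by bid: $6.31 (Alder) > $4.68 (Brio) > $1.90 (Vantage) > …
Slot 1: Alder pays $4.68 × 740 = $3463.20
Slot 2: Brio pays $1.90 × 210 = $399.00
Total = $3862.20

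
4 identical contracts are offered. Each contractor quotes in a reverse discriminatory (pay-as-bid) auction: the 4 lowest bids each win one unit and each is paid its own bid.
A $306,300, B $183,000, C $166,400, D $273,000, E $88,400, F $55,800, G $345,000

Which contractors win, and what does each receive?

Bids ranked low→high: 55,800 (F), 88,400 (E), 166,400 (C), 183,000 (B), 273,000 (D), 306,300 (A), …
Lowest 4: F, E, C, B.
Each winner is paid its own bid: F $55,800, E $88,400, C $166,400, B $183,000.

F $55,800, E $88,400, C $166,400, B $183,000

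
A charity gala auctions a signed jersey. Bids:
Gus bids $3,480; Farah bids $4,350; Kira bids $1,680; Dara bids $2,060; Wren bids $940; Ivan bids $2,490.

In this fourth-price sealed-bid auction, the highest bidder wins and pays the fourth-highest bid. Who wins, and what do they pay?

Fourth-price sealed-bid auction: the highest bidder wins and pays the fourth-highest bid.
Bids in order: 4,350 (Farah) > 3,480 (Gus) > 2,490 (Ivan) > 2,060 (Dara) > 1,680 (Kira) > 940 (Wren)
Farah is highest; pays the fourth-highest bid, $2,060.

Farah pays $2,060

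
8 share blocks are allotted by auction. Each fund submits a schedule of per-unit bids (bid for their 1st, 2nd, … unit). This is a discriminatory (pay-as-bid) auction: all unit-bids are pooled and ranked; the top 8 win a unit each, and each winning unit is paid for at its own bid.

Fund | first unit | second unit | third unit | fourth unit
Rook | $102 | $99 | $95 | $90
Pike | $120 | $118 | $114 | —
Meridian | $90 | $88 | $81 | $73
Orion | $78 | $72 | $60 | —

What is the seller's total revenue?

Total revenue: $828

All unit-bids, highest first — top 8: 120 (Pike-1), 118 (Pike-2), 114 (Pike-3), 102 (Rook-1), 99 (Rook-2), 95 (Rook-3), 90 (Rook-4), 90 (Meridian-1)
Next rejected bid: $88 (not a price — pay-as-bid).
Each winning unit pays its own bid.
Revenue = 120 + 118 + 114 + 102 + 99 + 95 + 90 + 90 = $828.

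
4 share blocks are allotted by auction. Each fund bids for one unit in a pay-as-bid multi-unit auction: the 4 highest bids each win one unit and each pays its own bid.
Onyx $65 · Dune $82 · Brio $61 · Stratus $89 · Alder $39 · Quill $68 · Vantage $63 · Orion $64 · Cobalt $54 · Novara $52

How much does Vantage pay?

Bids ranked high→low: 89 (Stratus), 82 (Dune), 68 (Quill), 65 (Onyx), 64 (Orion), 63 (Vantage), …
Top 4: Stratus, Dune, Quill, Onyx.
Vantage does not win → $0.

Vantage pays $0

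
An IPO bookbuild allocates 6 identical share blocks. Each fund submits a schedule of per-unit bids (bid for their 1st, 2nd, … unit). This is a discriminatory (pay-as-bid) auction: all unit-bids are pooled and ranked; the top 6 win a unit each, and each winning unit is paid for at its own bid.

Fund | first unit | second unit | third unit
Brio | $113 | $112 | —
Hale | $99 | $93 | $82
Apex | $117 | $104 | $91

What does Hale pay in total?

Pooled unit-bids ranked (top 6): 117 (Apex-1), 113 (Brio-1), 112 (Brio-2), 104 (Apex-2), 99 (Hale-1), 93 (Hale-2)
Next rejected bid: $91 (not a price — pay-as-bid).
Hale's winning unit-bids: 99 + 93 = $192.

Hale pays $192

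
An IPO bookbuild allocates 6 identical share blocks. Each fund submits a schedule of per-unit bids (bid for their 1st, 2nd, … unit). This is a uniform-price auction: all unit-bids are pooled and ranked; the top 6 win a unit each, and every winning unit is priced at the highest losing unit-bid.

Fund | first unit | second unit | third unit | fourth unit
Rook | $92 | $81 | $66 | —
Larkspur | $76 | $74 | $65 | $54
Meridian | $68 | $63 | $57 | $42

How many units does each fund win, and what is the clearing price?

Larkspur 2, Meridian 1, Rook 3; clearing price $65

Pooled unit-bids ranked (top 6): 92 (Rook-1), 81 (Rook-2), 76 (Larkspur-1), 74 (Larkspur-2), 68 (Meridian-1), 66 (Rook-3)
The (k+1)-th unit-bid is $65.
Allocation: Larkspur 2, Meridian 1, Rook 3.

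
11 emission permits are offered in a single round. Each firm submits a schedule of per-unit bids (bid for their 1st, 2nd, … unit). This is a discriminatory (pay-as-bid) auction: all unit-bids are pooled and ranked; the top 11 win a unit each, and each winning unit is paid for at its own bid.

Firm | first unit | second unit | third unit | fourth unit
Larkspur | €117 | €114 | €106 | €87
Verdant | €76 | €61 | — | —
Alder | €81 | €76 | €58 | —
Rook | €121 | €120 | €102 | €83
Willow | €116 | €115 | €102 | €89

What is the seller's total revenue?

Total revenue: €1,189

Merging the schedules and taking the best 11: 121 (Rook-1), 120 (Rook-2), 117 (Larkspur-1), 116 (Willow-1), 115 (Willow-2), 114 (Larkspur-2), 106 (Larkspur-3), 102 (Rook-3), 102 (Willow-3), 89 (Willow-4), 87 (Larkspur-4)
Next rejected bid: €83 (not a price — pay-as-bid).
Each winning unit pays its own bid.
Revenue = 121 + 120 + 117 + 116 + 115 + 114 + 106 + 102 + 102 + 89 + 87 = €1,189.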